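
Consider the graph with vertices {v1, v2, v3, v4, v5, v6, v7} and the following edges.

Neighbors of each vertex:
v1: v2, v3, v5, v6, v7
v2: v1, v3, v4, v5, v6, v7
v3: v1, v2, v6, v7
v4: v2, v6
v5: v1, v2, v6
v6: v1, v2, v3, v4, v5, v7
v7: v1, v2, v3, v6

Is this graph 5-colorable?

The chromatic number is 5. v1, v2, v3, v6, v7 form a clique, so at least 5 colors are needed.
One proper 5-coloring: v1=3, v2=2, v3=5, v4=3, v5=4, v6=1, v7=4.
That is already a proper 5-coloring.

Yes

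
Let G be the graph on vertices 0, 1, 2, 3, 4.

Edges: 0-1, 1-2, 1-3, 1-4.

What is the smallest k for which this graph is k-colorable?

1 and 2 are adjacent, so at least 2 colors are needed.
One proper 2-coloring: 0=b, 1=a, 2=b, 3=b, 4=b. Every edge joins two different colors.

2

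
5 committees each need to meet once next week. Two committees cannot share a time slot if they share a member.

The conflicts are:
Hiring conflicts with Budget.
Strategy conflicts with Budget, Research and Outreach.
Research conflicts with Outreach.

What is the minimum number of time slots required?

3

Strategy, Research, Outreach all conflict with each other, so at least 3 time slots are needed.
3 time slots suffice: time slot 1 → {Hiring, Strategy}; time slot 2 → {Budget, Outreach}; time slot 3 → {Research}. Each listed conflict is separated.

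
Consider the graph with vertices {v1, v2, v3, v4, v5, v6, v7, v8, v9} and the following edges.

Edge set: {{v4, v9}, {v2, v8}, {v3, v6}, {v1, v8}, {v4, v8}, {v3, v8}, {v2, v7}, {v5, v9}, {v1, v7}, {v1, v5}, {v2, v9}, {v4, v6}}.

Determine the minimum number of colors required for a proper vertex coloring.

The cycle v7-v2-v9-v5-v1-v7 has odd length 5, so it cannot be 2-colored; at least 3 colors are needed.
3 colors suffice: color red → {v6, v7, v8, v9}; color blue → {v1, v2, v3, v4}; color green → {v5}. Every edge joins two different colors.

3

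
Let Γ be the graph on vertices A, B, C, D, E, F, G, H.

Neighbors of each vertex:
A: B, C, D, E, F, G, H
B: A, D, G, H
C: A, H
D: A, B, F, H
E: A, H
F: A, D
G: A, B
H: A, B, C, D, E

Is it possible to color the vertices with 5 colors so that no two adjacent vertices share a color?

The chromatic number is 4. A, B, D, H are pairwise adjacent (a clique of size 4), so at least 4 colors are needed.
A valid assignment using 4 colors: A=1, B=3, C=3, D=4, E=3, F=2, G=2, H=2.
Since 5 ≥ 4, a proper 5-coloring certainly exists.

Yes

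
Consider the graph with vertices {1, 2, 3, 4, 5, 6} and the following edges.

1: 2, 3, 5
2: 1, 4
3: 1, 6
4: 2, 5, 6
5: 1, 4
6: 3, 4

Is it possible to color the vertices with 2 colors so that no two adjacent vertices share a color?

No

The cycle 1-3-6-4-5-1 has odd length 5, so it cannot be 2-colored; at least 3 colors are needed.
So 2 colors are not enough.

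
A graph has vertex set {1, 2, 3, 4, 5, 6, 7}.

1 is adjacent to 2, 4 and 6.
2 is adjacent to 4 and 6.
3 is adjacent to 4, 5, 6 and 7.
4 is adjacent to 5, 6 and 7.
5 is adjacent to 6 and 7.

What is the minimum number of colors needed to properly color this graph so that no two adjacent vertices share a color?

4

1, 2, 4, 6 are pairwise adjacent (a clique of size 4), so at least 4 colors are needed.
A valid assignment using 4 colors: 1=yellow, 2=green, 3=green, 4=red, 5=yellow, 6=blue, 7=blue. Every edge joins two different colors.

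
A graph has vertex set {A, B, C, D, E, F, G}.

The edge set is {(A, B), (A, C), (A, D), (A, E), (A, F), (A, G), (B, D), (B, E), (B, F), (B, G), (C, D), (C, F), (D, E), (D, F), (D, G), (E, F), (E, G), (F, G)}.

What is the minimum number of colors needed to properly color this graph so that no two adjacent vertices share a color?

6

A, B, D, E, F, G form a clique, so at least 6 colors are needed.
One proper 6-coloring: A=1, B=5, C=4, D=3, E=6, F=2, G=4. Each edge has distinct colors on its endpoints.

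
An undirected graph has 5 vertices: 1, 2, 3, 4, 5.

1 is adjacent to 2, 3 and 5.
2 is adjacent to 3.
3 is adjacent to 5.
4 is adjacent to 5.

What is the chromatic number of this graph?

1, 3, 5 are mutually adjacent, so at least 3 colors are needed.
One proper 3-coloring: 1=blue, 2=red, 3=green, 4=blue, 5=red. No two adjacent vertices share a color.

3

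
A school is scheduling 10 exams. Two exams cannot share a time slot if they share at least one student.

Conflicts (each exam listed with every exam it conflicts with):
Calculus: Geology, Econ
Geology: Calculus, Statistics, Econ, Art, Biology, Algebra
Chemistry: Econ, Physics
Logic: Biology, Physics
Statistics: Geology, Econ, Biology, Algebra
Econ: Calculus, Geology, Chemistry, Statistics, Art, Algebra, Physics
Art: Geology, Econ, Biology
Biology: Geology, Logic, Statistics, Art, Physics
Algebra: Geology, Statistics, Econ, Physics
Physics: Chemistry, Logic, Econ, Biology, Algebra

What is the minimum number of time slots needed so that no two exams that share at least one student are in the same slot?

Geology, Statistics, Econ, Algebra are mutually in conflict, so at least 4 time slots are needed.
4 time slots suffice: Calculus=3, Geology=2, Chemistry=3, Logic=3, Statistics=3, Econ=1, Art=3, Biology=1, Algebra=4, Physics=2. Each listed conflict is separated.

4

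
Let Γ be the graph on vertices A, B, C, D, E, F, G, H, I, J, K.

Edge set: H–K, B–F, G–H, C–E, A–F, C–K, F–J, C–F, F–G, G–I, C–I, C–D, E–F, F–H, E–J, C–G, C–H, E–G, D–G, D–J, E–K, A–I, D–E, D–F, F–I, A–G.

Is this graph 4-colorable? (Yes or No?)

C, D, E, F, G are mutually adjacent (a clique of size 5), so at least 5 colors are needed.
So 4 colors are not enough.

No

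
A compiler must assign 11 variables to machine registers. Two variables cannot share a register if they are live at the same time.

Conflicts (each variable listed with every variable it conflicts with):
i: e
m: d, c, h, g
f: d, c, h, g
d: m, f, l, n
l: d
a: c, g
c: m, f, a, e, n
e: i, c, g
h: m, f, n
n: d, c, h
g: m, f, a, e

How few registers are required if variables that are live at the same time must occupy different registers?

a and c conflict, so at least 2 registers are needed.
2 registers suffice: register 1 → {i, d, c, h, g}; register 2 → {m, f, l, a, e, n}. Each listed conflict is separated.

2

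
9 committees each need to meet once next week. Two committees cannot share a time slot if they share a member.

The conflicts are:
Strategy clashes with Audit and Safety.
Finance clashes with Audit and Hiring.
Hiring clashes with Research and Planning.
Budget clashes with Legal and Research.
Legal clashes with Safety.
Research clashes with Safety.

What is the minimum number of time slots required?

2

Hiring and Planning conflict, so at least 2 time slots are needed.
2 time slots suffice: time slot 1 → {Audit, Hiring, Budget, Safety}; time slot 2 → {Strategy, Finance, Legal, Research, Planning}. No two conflicting committees share a time slot.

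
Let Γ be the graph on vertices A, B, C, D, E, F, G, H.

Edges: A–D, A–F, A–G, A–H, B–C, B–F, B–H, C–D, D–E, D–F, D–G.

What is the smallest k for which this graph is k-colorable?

A, D, F form a triangle, so at least 3 colors are needed.
One proper 3-coloring: A=2, B=1, C=2, D=1, E=2, F=3, G=3, H=3. Every edge joins two different colors.

3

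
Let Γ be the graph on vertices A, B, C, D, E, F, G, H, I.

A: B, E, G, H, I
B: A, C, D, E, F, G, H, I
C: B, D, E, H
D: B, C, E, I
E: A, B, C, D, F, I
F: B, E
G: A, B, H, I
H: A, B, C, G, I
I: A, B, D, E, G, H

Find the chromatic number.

A, B, G, H, I are mutually adjacent (a clique of size 5), so at least 5 colors are needed.
5 colors suffice: color 1 → {B}; color 2 → {C, F, I}; color 3 → {E, H}; color 4 → {A, D}; color 5 → {G}. Each edge has distinct colors on its endpoints.

5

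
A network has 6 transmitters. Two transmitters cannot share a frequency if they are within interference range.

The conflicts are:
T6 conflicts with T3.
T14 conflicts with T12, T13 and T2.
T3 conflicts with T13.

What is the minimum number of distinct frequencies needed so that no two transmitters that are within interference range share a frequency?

2

T14 and T2 conflict, so at least 2 frequencies are needed.
2 frequencies suffice: frequency 1 → {T14, T3}; frequency 2 → {T6, T12, T13, T2}. No two conflicting transmitters share a frequency.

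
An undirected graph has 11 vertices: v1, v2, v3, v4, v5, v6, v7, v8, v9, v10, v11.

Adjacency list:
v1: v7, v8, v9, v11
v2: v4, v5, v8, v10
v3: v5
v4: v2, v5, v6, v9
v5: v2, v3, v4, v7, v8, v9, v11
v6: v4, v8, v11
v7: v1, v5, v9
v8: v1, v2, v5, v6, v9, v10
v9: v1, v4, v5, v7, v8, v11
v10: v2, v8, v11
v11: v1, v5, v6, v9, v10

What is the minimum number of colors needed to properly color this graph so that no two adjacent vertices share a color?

3

v2, v5, v8 form a triangle, so at least 3 colors are needed.
A valid assignment using 3 colors: v1=1, v2=2, v3=2, v4=3, v5=1, v6=1, v7=3, v8=3, v9=2, v10=1, v11=3. No two adjacent vertices share a color.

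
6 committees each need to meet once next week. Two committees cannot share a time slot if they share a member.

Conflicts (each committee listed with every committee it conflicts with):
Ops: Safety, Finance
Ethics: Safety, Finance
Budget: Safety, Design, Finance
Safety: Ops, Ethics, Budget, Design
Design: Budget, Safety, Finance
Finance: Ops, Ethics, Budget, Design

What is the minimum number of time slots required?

Budget, Design, Finance are mutually in conflict, so at least 3 time slots are needed.
A valid assignment using 3 time slots: Ops=2, Ethics=2, Budget=2, Safety=1, Design=3, Finance=1. Each listed conflict is separated.

3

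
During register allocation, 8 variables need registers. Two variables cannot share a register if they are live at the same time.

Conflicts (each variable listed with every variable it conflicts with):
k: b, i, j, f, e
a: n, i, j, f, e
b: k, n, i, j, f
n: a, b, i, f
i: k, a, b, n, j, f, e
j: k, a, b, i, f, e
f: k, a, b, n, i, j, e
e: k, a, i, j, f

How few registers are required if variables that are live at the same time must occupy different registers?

k, i, j, f, e all conflict with each other, so at least 5 registers are needed.
Using 5 registers: k=4, a=4, b=5, n=3, i=2, j=3, f=1, e=5. Each listed conflict is separated.

5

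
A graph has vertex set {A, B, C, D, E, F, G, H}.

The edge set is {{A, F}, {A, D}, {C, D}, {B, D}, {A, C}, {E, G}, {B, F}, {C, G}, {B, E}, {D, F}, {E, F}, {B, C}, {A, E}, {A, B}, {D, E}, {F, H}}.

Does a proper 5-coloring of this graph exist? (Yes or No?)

Yes

The chromatic number is 5. A, B, D, E, F are mutually adjacent (a clique of size 5), so at least 5 colors are needed.
A valid assignment using 5 colors: A=3, B=5, C=1, D=4, E=2, F=1, G=3, H=2.
That is already a proper 5-coloring.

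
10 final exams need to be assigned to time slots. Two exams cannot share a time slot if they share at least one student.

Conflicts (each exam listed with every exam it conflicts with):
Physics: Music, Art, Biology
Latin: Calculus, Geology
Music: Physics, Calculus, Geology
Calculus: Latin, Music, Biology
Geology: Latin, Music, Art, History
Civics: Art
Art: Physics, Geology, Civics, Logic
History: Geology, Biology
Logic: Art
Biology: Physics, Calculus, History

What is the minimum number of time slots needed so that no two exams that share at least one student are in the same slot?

The cycle Biology-History-Geology-Art-Physics-Biology has odd length 5, so it cannot be 2-colored; at least 3 time slots are needed.
3 time slots suffice: time slot 1 → {Physics, Calculus, Geology, Civics, Logic}; time slot 2 → {Latin, Music, Art, Biology}; time slot 3 → {History}. Every pair that conflicts lands in different time slots.

3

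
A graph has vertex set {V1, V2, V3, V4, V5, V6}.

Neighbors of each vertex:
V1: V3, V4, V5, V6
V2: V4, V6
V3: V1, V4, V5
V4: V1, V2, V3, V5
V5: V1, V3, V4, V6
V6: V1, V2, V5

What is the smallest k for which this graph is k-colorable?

4

V1, V3, V4, V5 are pairwise adjacent (a clique of size 4), so at least 4 colors are needed.
4 colors suffice: color 1 → {V4, V6}; color 2 → {V2, V5}; color 3 → {V1}; color 4 → {V3}. Every edge joins two different colors.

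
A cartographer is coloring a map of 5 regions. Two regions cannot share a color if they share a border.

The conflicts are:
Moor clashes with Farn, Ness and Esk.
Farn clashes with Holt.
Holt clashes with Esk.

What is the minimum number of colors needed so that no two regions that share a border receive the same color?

2

Moor and Esk conflict, so at least 2 colors are needed.
A valid assignment using 2 colors: Moor=1, Farn=2, Ness=2, Holt=1, Esk=2. Every pair that conflicts lands in different colors.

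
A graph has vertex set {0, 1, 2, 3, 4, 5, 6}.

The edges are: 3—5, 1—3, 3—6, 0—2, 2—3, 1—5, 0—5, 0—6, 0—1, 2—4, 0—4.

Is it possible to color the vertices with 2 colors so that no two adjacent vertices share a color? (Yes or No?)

No

1, 3, 5 are pairwise adjacent, so at least 3 colors are needed.
So 2 colors are not enough.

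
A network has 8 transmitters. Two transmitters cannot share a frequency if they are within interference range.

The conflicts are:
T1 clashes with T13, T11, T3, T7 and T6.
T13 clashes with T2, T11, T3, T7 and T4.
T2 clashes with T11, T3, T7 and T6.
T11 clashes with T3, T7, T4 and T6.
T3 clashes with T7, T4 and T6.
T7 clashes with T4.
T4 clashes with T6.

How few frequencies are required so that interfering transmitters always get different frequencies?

T1, T13, T11, T3, T7 are mutually in conflict, so at least 5 frequencies are needed.
5 frequencies suffice: frequency 1 → {T11}; frequency 2 → {T3}; frequency 3 → {T7, T6}; frequency 4 → {T13}; frequency 5 → {T1, T2, T4}. No two conflicting transmitters share a frequency.

5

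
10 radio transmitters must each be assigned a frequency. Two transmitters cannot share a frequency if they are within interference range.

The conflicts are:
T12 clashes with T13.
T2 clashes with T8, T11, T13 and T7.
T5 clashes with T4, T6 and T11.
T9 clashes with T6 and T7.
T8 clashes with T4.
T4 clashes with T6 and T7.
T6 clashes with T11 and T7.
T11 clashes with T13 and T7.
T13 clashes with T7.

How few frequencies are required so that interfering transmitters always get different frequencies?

T2, T11, T13, T7 all conflict with each other, so at least 4 frequencies are needed.
4 frequencies suffice: frequency 1 → {T12, T5, T8, T7}; frequency 2 → {T2, T6}; frequency 3 → {T9, T4, T11}; frequency 4 → {T13}. No two conflicting transmitters share a frequency.

4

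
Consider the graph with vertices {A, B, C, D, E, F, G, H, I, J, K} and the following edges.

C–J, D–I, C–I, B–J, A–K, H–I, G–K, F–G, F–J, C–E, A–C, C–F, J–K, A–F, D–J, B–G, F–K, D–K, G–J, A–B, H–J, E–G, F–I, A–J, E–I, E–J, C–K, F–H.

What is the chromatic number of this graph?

5

A, C, F, J, K form a clique, so at least 5 colors are needed.
5 colors suffice: color red → {I, J}; color blue → {B, D, E, F}; color green → {C, G, H}; color yellow → {K}; color purple → {A}. No two adjacent vertices share a color.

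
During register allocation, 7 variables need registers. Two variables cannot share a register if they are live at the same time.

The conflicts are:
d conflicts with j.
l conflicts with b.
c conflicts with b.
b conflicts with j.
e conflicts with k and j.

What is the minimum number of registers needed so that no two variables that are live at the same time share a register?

2

c and b conflict, so at least 2 registers are needed.
2 registers suffice: register 1 → {l, c, k, j}; register 2 → {d, b, e}. Each listed conflict is separated.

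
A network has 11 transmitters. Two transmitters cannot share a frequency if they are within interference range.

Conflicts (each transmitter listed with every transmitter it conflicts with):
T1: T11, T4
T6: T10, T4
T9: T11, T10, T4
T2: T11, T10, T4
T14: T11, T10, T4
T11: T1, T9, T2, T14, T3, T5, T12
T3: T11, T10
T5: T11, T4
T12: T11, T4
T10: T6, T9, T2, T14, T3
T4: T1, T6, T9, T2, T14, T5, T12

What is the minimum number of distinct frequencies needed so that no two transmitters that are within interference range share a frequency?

2

T14 and T4 conflict, so at least 2 frequencies are needed.
A valid assignment using 2 frequencies: T1=2, T6=2, T9=2, T2=2, T14=2, T11=1, T3=2, T5=2, T12=2, T10=1, T4=1. No two conflicting transmitters share a frequency.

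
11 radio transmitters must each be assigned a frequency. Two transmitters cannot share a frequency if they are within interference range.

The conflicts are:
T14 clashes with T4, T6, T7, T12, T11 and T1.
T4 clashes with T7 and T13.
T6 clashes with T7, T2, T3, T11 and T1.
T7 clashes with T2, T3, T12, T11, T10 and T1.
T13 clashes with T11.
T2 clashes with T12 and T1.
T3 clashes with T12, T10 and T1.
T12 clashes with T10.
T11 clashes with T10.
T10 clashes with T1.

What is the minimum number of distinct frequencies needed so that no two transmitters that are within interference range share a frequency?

4

T6, T7, T2, T1 all conflict with each other, so at least 4 frequencies are needed.
A valid assignment using 4 frequencies: T14=4, T4=2, T6=3, T7=1, T13=1, T2=4, T3=4, T12=2, T11=2, T10=3, T1=2. No two conflicting transmitters share a frequency.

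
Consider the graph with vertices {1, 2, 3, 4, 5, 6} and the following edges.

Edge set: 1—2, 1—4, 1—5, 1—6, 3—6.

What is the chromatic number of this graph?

1 and 6 are adjacent, so at least 2 colors are needed.
A valid assignment using 2 colors: 1=a, 2=b, 3=a, 4=b, 5=b, 6=b. No two adjacent vertices share a color.

2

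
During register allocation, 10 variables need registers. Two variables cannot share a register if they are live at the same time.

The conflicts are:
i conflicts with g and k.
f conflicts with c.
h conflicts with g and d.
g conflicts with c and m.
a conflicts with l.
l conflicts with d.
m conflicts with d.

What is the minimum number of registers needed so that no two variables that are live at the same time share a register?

2

l and d conflict, so at least 2 registers are needed.
Using 2 registers: i=2, f=1, h=2, g=1, k=1, a=1, l=2, c=2, m=2, d=1. No two conflicting variables share a register.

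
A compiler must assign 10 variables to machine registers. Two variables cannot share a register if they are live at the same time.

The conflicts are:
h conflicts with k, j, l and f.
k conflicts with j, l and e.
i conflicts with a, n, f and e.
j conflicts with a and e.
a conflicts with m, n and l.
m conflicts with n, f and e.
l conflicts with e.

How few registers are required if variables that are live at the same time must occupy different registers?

k, l, e all conflict with each other, so at least 3 registers are needed.
3 registers suffice: register 1 → {h, a, e}; register 2 → {i, j, m, l}; register 3 → {k, n, f}. Every pair that conflicts lands in different registers.

3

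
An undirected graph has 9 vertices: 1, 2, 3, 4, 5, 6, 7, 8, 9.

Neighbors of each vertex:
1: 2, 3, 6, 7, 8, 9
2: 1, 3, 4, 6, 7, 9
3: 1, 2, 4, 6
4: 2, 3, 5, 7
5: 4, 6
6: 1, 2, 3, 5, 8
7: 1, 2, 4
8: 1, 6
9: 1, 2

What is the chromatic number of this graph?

4

1, 2, 3, 6 are pairwise adjacent (a clique of size 4), so at least 4 colors are needed.
4 colors suffice: color a → {2, 5, 8}; color b → {1, 4}; color c → {6, 7, 9}; color d → {3}. Every edge joins two different colors.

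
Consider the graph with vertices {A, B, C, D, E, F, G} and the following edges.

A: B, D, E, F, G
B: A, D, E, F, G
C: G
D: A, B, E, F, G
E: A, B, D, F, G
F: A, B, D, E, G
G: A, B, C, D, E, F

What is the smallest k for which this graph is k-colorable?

6

A, B, D, E, F, G are mutually adjacent (a clique of size 6), so at least 6 colors are needed.
A valid assignment using 6 colors: A=2, B=3, C=2, D=5, E=6, F=4, G=1. Every edge joins two different colors.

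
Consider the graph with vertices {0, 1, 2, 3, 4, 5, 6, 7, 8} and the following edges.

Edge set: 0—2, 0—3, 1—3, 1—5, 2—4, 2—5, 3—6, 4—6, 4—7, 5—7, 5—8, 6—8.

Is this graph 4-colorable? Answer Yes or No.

The chromatic number is 3. The cycle 4-7-5-8-6-4 has odd length 5, so it cannot be 2-colored; at least 3 colors are needed.
3 colors suffice: 0=red, 1=green, 2=blue, 3=blue, 4=green, 5=red, 6=red, 7=blue, 8=blue.
Since 4 ≥ 3, a proper 4-coloring certainly exists.

Yes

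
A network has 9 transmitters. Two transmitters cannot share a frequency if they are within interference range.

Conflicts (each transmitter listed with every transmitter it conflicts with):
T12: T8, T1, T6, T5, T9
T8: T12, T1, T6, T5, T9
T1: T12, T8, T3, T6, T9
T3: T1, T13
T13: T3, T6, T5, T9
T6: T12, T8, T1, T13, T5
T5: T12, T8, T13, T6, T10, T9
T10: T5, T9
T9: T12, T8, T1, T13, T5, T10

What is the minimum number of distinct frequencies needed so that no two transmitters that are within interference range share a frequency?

T12, T8, T6, T5 pairwise conflict, so at least 4 frequencies are needed.
A valid assignment using 4 frequencies: T12=4, T8=3, T1=1, T3=2, T13=3, T6=2, T5=1, T10=3, T9=2. Each listed conflict is separated.

4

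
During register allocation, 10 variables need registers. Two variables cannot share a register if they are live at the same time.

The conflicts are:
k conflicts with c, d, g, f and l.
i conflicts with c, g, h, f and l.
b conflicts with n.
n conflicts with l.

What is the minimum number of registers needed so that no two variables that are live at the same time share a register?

2

k and f conflict, so at least 2 registers are needed.
2 registers suffice: register 1 → {k, i, n}; register 2 → {c, b, d, g, h, f, l}. Each listed conflict is separated.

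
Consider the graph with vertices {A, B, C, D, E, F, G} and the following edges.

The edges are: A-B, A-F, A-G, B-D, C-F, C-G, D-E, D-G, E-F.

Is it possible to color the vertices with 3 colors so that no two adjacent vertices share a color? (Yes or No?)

The chromatic number is 3. The cycle E-D-B-A-F-E has odd length 5, so it cannot be 2-colored; at least 3 colors are needed.
3 colors suffice: color red → {D, F}; color blue → {B, E, G}; color green → {A, C}.
That is already a proper 3-coloring.

Yes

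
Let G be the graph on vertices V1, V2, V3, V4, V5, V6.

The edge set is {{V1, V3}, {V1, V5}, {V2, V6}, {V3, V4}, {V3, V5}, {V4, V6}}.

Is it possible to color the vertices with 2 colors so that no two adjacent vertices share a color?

V1, V3, V5 are pairwise adjacent, so at least 3 colors are needed.
So 2 colors are not enough.

No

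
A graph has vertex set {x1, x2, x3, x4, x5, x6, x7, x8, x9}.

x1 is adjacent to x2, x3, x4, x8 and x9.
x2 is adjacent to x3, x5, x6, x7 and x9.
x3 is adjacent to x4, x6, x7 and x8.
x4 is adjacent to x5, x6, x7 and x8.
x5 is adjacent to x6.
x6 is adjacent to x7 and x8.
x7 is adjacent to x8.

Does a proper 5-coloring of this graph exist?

The chromatic number is 5. x3, x4, x6, x7, x8 are mutually adjacent (a clique of size 5), so at least 5 colors are needed.
One proper 5-coloring: x1=3, x2=2, x3=1, x4=2, x5=1, x6=3, x7=5, x8=4, x9=1.
That is already a proper 5-coloring.

Yes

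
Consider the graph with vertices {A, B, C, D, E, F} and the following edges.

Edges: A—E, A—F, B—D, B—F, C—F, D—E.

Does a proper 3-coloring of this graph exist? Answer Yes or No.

Yes

The chromatic number is 3. The cycle E-D-B-F-A-E has odd length 5, so it cannot be 2-colored; at least 3 colors are needed.
3 colors suffice: A=blue, B=blue, C=blue, D=green, E=red, F=red.
That is already a proper 3-coloring.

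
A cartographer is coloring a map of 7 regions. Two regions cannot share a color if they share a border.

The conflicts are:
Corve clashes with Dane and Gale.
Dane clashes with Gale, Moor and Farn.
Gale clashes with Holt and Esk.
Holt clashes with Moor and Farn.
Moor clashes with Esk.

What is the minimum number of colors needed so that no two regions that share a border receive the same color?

3

Corve, Dane, Gale pairwise conflict, so at least 3 colors are needed.
3 colors suffice: Corve=3, Dane=1, Gale=2, Holt=1, Moor=2, Esk=1, Farn=2. No two conflicting regions share a color.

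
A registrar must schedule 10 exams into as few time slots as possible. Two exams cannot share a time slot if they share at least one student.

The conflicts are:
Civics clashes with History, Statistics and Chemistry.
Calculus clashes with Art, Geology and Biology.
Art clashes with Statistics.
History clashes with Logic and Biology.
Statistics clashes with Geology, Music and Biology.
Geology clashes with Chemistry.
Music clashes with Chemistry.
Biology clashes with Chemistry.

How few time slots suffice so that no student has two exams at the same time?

Civics and Chemistry conflict, so at least 2 time slots are needed.
2 time slots suffice: time slot 1 → {Calculus, History, Statistics, Chemistry}; time slot 2 → {Civics, Art, Geology, Logic, Music, Biology}. No two conflicting exams share a time slot.

2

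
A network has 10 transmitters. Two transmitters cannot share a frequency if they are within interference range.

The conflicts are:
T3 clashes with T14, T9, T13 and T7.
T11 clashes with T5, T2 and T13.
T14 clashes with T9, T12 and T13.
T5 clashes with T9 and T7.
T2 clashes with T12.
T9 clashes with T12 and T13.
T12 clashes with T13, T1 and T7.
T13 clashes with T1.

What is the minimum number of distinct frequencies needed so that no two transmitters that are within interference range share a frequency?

T3, T14, T9, T13 pairwise conflict, so at least 4 frequencies are needed.
4 frequencies suffice: frequency 1 → {T5, T2, T13}; frequency 2 → {T3, T11, T12}; frequency 3 → {T9, T1, T7}; frequency 4 → {T14}. No two conflicting transmitters share a frequency.

4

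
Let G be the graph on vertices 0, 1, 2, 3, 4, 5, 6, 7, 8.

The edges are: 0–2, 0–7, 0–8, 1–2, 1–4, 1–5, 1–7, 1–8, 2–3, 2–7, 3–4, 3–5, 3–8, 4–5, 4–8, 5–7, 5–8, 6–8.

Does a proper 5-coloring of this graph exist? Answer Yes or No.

The chromatic number is 4. 3, 4, 5, 8 are pairwise adjacent (a clique of size 4), so at least 4 colors are needed.
A valid assignment using 4 colors: 0=b, 1=b, 2=a, 3=b, 4=d, 5=c, 6=b, 7=d, 8=a.
Since 5 ≥ 4, a proper 5-coloring certainly exists.

Yes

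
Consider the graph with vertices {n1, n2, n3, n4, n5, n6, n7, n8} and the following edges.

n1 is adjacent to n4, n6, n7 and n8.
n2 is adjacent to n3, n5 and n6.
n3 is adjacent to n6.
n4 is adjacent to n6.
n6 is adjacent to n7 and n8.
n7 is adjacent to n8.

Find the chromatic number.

4

n1, n6, n7, n8 are pairwise adjacent (a clique of size 4), so at least 4 colors are needed.
A valid assignment using 4 colors: n1=2, n2=2, n3=3, n4=3, n5=1, n6=1, n7=4, n8=3. Each edge has distinct colors on its endpoints.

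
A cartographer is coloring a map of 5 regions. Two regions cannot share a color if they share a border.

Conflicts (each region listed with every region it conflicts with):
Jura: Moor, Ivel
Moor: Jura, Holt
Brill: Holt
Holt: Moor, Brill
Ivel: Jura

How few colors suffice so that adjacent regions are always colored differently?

2

Brill and Holt conflict, so at least 2 colors are needed.
A valid assignment using 2 colors: Jura=2, Moor=1, Brill=1, Holt=2, Ivel=1. No two conflicting regions share a color.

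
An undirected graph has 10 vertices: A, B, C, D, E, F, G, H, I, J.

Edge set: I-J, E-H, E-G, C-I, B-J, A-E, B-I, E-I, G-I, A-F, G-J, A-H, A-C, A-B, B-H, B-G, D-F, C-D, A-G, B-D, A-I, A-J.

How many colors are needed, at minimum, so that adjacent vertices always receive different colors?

5

A, B, G, I, J are pairwise adjacent (a clique of size 5), so at least 5 colors are needed.
A valid assignment using 5 colors: A=1, B=3, C=3, D=1, E=3, F=2, G=4, H=2, I=2, J=5. Each edge has distinct colors on its endpoints.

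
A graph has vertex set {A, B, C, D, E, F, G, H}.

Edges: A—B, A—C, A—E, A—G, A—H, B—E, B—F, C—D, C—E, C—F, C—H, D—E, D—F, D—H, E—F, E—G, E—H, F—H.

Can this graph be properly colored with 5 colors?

Yes

The chromatic number is 5. C, D, E, F, H form a clique, so at least 5 colors are needed.
5 colors suffice: color 1 → {E}; color 2 → {B, G, H}; color 3 → {A, F}; color 4 → {C}; color 5 → {D}.
That is already a proper 5-coloring.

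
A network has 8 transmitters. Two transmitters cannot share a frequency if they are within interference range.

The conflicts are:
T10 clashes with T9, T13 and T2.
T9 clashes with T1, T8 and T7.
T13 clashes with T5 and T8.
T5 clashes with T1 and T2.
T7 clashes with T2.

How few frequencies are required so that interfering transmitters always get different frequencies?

3

The cycle T9-T8-T13-T5-T1-T9 has odd length 5, so it cannot be 2-colored; at least 3 frequencies are needed.
3 frequencies suffice: frequency 1 → {T9, T13, T2}; frequency 2 → {T10, T5, T8, T7}; frequency 3 → {T1}. Each listed conflict is separated.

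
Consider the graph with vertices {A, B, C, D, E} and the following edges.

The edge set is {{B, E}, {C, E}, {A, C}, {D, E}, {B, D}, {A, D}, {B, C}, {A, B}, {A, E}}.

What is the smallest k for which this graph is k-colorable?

A, B, D, E are pairwise adjacent (a clique of size 4), so at least 4 colors are needed.
A valid assignment using 4 colors: A=green, B=red, C=yellow, D=yellow, E=blue. Every edge joins two different colors.

4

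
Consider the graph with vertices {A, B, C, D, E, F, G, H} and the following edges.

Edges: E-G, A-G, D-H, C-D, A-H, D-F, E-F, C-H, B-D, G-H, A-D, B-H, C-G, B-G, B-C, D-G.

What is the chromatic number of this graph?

5

B, C, D, G, H are mutually adjacent (a clique of size 5), so at least 5 colors are needed.
5 colors suffice: color red → {F, G}; color blue → {D, E}; color green → {H}; color yellow → {A, C}; color purple → {B}. Each edge has distinct colors on its endpoints.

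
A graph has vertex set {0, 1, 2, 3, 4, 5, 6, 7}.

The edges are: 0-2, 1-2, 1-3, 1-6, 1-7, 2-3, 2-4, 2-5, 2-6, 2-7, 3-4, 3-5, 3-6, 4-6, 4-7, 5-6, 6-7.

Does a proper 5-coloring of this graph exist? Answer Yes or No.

The chromatic number is 4. 2, 4, 6, 7 are mutually adjacent (a clique of size 4), so at least 4 colors are needed.
A valid assignment using 4 colors: 0=blue, 1=yellow, 2=red, 3=green, 4=yellow, 5=yellow, 6=blue, 7=green.
Since 5 ≥ 4, a proper 5-coloring certainly exists.

Yes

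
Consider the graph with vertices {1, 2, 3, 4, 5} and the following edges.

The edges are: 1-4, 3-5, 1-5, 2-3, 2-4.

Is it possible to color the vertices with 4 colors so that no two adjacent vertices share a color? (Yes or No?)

The chromatic number is 3. The cycle 2-3-5-1-4-2 has odd length 5, so it cannot be 2-colored; at least 3 colors are needed.
One proper 3-coloring: 1=c, 2=a, 3=b, 4=b, 5=a.
Since 4 ≥ 3, a proper 4-coloring certainly exists.

Yes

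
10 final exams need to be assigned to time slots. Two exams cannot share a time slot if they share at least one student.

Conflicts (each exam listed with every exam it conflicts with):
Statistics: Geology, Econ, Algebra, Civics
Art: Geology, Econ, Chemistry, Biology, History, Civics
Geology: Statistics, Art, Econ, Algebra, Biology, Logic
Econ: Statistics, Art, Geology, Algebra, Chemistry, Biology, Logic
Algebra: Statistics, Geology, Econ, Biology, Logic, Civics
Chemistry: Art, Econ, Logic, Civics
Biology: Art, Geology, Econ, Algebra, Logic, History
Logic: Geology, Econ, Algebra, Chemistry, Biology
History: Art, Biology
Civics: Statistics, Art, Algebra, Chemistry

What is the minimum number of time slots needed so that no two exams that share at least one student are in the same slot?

Geology, Econ, Algebra, Biology, Logic pairwise conflict, so at least 5 time slots are needed.
5 time slots suffice: Statistics=4, Art=3, Geology=2, Econ=1, Algebra=3, Chemistry=2, Biology=4, Logic=5, History=1, Civics=1. No two conflicting exams share a time slot.

5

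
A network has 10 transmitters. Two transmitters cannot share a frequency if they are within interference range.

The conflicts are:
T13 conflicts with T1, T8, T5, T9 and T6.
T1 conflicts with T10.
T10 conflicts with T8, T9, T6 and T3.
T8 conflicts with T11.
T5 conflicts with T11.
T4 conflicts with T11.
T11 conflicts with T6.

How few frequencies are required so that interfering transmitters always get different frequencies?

2

T13 and T9 conflict, so at least 2 frequencies are needed.
Using 2 frequencies: T13=1, T1=2, T10=1, T8=2, T5=2, T4=2, T11=1, T9=2, T6=2, T3=2. Each listed conflict is separated.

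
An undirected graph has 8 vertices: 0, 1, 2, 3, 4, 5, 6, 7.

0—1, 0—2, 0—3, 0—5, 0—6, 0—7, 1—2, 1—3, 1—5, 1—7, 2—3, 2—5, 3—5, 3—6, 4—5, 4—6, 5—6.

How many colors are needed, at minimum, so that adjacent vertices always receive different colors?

0, 1, 2, 3, 5 are pairwise adjacent (a clique of size 5), so at least 5 colors are needed.
5 colors suffice: color red → {0, 4}; color blue → {5, 7}; color green → {3}; color yellow → {1, 6}; color purple → {2}. No two adjacent vertices share a color.

5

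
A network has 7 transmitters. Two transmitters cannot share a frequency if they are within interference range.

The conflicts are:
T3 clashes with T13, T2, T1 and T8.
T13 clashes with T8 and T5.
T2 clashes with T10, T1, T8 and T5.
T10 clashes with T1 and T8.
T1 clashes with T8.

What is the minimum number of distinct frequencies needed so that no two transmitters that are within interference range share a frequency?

4

T3, T2, T1, T8 all conflict with each other, so at least 4 frequencies are needed.
A valid assignment using 4 frequencies: T3=3, T13=2, T2=2, T10=3, T1=4, T8=1, T5=1. Each listed conflict is separated.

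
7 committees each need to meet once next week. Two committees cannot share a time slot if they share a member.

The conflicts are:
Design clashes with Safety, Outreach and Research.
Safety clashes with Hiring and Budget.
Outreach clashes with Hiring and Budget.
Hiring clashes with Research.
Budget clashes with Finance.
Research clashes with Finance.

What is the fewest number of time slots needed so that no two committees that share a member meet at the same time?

The cycle Research-Design-Outreach-Budget-Finance-Research has odd length 5, so it cannot be 2-colored; at least 3 time slots are needed.
3 time slots suffice: Design=2, Safety=1, Outreach=1, Hiring=2, Budget=2, Research=1, Finance=3. Each listed conflict is separated.

3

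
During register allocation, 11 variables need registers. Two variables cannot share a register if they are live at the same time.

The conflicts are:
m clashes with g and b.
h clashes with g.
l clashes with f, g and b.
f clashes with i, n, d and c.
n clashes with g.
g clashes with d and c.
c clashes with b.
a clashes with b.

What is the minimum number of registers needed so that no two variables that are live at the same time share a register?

g and d conflict, so at least 2 registers are needed.
Using 2 registers: m=2, h=2, l=2, f=1, i=2, n=2, g=1, d=2, c=2, a=2, b=1. Every pair that conflicts lands in different registers.

2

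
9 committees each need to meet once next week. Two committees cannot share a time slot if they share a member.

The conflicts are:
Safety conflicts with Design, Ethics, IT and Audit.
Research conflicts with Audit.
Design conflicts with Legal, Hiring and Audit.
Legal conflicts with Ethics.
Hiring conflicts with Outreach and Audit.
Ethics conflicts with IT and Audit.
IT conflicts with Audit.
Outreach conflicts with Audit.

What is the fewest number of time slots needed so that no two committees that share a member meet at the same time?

Safety, Ethics, IT, Audit are mutually in conflict, so at least 4 time slots are needed.
4 time slots suffice: time slot 1 → {Legal, Audit}; time slot 2 → {Research, Design, Ethics, Outreach}; time slot 3 → {Safety, Hiring}; time slot 4 → {IT}. Every pair that conflicts lands in different time slots.

4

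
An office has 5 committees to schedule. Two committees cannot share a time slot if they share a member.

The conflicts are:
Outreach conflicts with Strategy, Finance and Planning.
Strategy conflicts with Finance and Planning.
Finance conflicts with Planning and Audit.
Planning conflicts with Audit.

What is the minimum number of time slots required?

Outreach, Strategy, Finance, Planning are mutually in conflict, so at least 4 time slots are needed.
A valid assignment using 4 time slots: Outreach=3, Strategy=4, Finance=2, Planning=1, Audit=3. Each listed conflict is separated.

4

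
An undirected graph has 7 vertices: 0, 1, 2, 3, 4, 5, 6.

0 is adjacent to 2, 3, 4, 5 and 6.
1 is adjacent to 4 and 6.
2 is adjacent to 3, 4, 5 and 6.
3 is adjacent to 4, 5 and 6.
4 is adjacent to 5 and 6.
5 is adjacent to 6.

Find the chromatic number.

0, 2, 3, 4, 5, 6 form a clique, so at least 6 colors are needed.
6 colors suffice: color red → {4}; color blue → {6}; color green → {1, 5}; color yellow → {0}; color purple → {3}; color orange → {2}. Each edge has distinct colors on its endpoints.

6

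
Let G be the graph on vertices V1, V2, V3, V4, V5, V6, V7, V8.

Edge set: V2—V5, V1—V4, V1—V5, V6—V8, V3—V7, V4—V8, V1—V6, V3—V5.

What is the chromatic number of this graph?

2

V3 and V5 are adjacent, so at least 2 colors are needed.
2 colors suffice: color red → {V4, V5, V6, V7}; color blue → {V1, V2, V3, V8}. Each edge has distinct colors on its endpoints.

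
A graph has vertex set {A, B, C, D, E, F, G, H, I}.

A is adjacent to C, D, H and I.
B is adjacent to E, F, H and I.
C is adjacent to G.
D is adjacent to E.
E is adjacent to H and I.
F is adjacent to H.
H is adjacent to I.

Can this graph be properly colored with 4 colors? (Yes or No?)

The chromatic number is 4. B, E, H, I are pairwise adjacent (a clique of size 4), so at least 4 colors are needed.
4 colors suffice: color 1 → {C, D, H}; color 2 → {A, B, G}; color 3 → {F, I}; color 4 → {E}.
That is already a proper 4-coloring.

Yes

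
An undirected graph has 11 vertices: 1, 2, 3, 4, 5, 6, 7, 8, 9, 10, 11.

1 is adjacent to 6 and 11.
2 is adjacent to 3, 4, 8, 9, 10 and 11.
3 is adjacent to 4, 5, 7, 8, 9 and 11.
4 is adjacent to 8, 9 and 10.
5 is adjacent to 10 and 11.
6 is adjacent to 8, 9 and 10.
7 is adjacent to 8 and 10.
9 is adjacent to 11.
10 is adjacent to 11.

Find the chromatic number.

4

2, 3, 4, 8 are pairwise adjacent (a clique of size 4), so at least 4 colors are needed.
4 colors suffice: color red → {1, 3, 10}; color blue → {4, 6, 7, 11}; color green → {2, 5}; color yellow → {8, 9}. Each edge has distinct colors on its endpoints.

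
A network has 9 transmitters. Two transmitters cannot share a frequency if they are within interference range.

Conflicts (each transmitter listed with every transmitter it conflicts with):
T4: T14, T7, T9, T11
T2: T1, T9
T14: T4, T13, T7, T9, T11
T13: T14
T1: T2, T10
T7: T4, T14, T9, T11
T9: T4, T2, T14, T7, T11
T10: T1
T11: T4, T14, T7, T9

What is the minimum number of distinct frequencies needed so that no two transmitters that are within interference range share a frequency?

T4, T14, T7, T9, T11 are mutually in conflict, so at least 5 frequencies are needed.
A valid assignment using 5 frequencies: T4=5, T2=2, T14=2, T13=1, T1=1, T7=4, T9=1, T10=2, T11=3. No two conflicting transmitters share a frequency.

5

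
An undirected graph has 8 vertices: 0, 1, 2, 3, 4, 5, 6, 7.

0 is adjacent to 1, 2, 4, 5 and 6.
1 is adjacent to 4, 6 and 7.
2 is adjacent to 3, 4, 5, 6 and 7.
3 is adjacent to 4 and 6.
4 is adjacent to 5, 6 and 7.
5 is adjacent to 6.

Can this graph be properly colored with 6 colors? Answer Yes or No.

Yes

The chromatic number is 5. 0, 2, 4, 5, 6 are pairwise adjacent (a clique of size 5), so at least 5 colors are needed.
5 colors suffice: 0=d, 1=b, 2=b, 3=d, 4=a, 5=e, 6=c, 7=c.
Since 6 ≥ 5, a proper 6-coloring certainly exists.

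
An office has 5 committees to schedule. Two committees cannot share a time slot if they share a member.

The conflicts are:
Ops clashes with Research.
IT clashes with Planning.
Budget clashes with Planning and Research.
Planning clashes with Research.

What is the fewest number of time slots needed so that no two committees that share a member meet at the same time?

3

Budget, Planning, Research all conflict with each other, so at least 3 time slots are needed.
3 time slots suffice: time slot 1 → {IT, Research}; time slot 2 → {Ops, Planning}; time slot 3 → {Budget}. Each listed conflict is separated.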